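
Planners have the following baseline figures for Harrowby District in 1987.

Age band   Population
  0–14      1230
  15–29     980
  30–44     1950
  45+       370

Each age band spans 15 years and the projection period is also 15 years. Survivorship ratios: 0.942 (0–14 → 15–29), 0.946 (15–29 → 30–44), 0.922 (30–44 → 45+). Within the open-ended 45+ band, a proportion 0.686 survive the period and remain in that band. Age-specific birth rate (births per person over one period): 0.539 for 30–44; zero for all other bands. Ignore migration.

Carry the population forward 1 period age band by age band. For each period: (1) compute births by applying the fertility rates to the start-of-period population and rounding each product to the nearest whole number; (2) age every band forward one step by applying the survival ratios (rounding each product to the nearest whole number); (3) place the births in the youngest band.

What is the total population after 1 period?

Period 1.
Births: 1950 * 0.539 = 1051
15–29: 1230 * 0.942 = 1159
30–44: 980 * 0.946 = 927
45+: 1950 * 0.922 + 370 * 0.686 = 1798 + 254 = 2052
End of period: [1051, 1159, 927, 2052]
Total after period 1: 1051 + 1159 + 927 + 2052 = 5189

5189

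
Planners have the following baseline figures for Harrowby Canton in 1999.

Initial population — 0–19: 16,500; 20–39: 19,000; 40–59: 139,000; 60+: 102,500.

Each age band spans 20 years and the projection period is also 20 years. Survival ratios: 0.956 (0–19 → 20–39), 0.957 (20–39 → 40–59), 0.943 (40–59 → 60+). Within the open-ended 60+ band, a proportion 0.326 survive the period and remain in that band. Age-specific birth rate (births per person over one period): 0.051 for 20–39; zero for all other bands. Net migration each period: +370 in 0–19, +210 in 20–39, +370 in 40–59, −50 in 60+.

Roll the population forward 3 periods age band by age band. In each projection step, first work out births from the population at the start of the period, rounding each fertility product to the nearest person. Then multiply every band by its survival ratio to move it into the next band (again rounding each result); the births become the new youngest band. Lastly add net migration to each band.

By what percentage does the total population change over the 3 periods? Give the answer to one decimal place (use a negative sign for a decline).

-85.0

(Groups numbered youngest = 1 to oldest = 4.)
Period 1:
Births: 19000 × 0.051 = 969
Group 2: 16500 × 0.956 = 15774
Group 3: 19000 × 0.957 = 18183
Group 4: 139000 × 0.943 + 102500 × 0.326 = 131077 + 33415 = 164492
Net migration: Group 1 + 370 → 1339; Group 2 + 210 → 15984; Group 3 + 370 → 18553; Group 4 − 50 → 164442
Giving 1339 / 15984 / 18553 / 164442.
Period 2:
Births: 15984 × 0.051 = 815
Group 2: 1339 × 0.956 = 1280
Group 3: 15984 × 0.957 = 15297
Group 4: 18553 × 0.943 + 164442 × 0.326 = 17495 + 53608 = 71103
Net migration: Group 1 + 370 → 1185; Group 2 + 210 → 1490; Group 3 + 370 → 15667; Group 4 − 50 → 71053
Giving 1185 / 1490 / 15667 / 71053.
Period 3:
Births: 1490 × 0.051 = 76
Group 2: 1185 × 0.956 = 1133
Group 3: 1490 × 0.957 = 1426
Group 4: 15667 × 0.943 + 71053 × 0.326 = 14774 + 23163 = 37937
Net migration: Group 1 + 370 → 446; Group 2 + 210 → 1343; Group 3 + 370 → 1796; Group 4 − 50 → 37887
Giving 446 / 1343 / 1796 / 37887.
Total: 277000 → 41472; change = -235528; percentage change = -85.0%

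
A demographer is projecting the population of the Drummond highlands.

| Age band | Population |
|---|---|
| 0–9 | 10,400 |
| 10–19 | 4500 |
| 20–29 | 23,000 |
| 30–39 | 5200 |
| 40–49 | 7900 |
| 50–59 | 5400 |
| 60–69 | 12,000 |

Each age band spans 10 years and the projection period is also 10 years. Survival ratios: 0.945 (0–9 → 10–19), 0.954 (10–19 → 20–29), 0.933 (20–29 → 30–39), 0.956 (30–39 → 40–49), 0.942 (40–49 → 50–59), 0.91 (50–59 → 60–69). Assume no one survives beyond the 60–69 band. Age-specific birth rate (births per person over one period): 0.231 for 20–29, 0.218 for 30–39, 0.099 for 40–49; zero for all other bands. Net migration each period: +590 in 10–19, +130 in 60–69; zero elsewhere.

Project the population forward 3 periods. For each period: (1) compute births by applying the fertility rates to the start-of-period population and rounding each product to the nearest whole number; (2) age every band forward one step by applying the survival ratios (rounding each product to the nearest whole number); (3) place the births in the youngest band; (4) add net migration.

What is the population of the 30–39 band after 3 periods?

9273

Let group 1 be 0–9 through group 7 = 60–69.
Period 1.
Births: 23000 * 0.231 = 5313, 5200 * 0.218 = 1134, 7900 * 0.099 = 782 → 7229
Group 2: 10400 * 0.945 = 9828
Group 3: 4500 * 0.954 = 4293
Group 4: 23000 * 0.933 = 21459
Group 5: 5200 * 0.956 = 4971
Group 6: 7900 * 0.942 = 7442
Group 7: 5400 * 0.91 = 4914
Net migration: Group 2 + 590 → 10418; Group 7 + 130 → 5044
End of period: [7229, 10418, 4293, 21459, 4971, 7442, 5044]
Period 2.
Births: 4293 * 0.231 = 992, 21459 * 0.218 = 4678, 4971 * 0.099 = 492 → 6162
Group 2: 7229 * 0.945 = 6831
Group 3: 10418 * 0.954 = 9939
Group 4: 4293 * 0.933 = 4005
Group 5: 21459 * 0.956 = 20515
Group 6: 4971 * 0.942 = 4683
Group 7: 7442 * 0.91 = 6772
Net migration: Group 2 + 590 → 7421; Group 7 + 130 → 6902
End of period: [6162, 7421, 9939, 4005, 20515, 4683, 6902]
Period 3.
Births: 9939 * 0.231 = 2296, 4005 * 0.218 = 873, 20515 * 0.099 = 2031 → 5200
Group 2: 6162 * 0.945 = 5823
Group 3: 7421 * 0.954 = 7080
Group 4: 9939 * 0.933 = 9273
Group 5: 4005 * 0.956 = 3829
Group 6: 20515 * 0.942 = 19325
Group 7: 4683 * 0.91 = 4262
Net migration: Group 2 + 590 → 6413; Group 7 + 130 → 4392
End of period: [5200, 6413, 7080, 9273, 3829, 19325, 4392]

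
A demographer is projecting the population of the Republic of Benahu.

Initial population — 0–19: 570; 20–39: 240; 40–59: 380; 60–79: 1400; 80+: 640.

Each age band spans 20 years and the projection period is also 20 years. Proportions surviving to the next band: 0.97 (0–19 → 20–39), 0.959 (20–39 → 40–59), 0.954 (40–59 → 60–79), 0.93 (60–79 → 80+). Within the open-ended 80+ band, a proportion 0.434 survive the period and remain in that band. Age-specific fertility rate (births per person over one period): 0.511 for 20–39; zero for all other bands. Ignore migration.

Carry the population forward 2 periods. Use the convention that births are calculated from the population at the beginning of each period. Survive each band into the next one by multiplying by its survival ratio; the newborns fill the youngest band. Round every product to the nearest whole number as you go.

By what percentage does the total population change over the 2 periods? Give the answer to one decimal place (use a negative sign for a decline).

-32.7

Period 1:
Births: 240 × 0.511 = 123
20–39: 570 × 0.97 = 553
40–59: 240 × 0.959 = 230
60–79: 380 × 0.954 = 363
80+: 1400 × 0.93 + 640 × 0.434 = 1302 + 278 = 1580
→ [123, 553, 230, 363, 1580]
Period 2:
Births: 553 × 0.511 = 283
20–39: 123 × 0.97 = 119
40–59: 553 × 0.959 = 530
60–79: 230 × 0.954 = 219
80+: 363 × 0.93 + 1580 × 0.434 = 338 + 686 = 1024
→ [283, 119, 530, 219, 1024]
Total: 3230 → 2175; change = -1055; percentage change = -32.7%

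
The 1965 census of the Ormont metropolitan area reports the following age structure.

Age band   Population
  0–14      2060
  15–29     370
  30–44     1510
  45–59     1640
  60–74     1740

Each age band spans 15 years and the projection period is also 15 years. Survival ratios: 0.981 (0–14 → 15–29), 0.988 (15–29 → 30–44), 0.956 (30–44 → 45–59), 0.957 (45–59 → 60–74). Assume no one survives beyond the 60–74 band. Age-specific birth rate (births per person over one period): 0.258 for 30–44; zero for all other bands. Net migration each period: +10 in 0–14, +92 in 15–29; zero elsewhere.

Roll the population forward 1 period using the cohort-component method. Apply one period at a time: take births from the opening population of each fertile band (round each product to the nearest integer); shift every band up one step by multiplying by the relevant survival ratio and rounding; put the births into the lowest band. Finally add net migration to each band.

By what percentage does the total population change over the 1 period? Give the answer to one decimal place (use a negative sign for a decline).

[period 1]
Births: 1510 * 0.258 = 390
15–29: 2060 * 0.981 = 2021
30–44: 370 * 0.988 = 366
45–59: 1510 * 0.956 = 1444
60–74: 1640 * 0.957 = 1569
Net migration: 0–14 + 10 → 400; 15–29 + 92 → 2113
Population now: 0–14=400, 15–29=2113, 30–44=366, 45–59=1444, 60–74=1569
Total: 7320 → 5892; change = -1428; percentage change = -19.5%

-19.5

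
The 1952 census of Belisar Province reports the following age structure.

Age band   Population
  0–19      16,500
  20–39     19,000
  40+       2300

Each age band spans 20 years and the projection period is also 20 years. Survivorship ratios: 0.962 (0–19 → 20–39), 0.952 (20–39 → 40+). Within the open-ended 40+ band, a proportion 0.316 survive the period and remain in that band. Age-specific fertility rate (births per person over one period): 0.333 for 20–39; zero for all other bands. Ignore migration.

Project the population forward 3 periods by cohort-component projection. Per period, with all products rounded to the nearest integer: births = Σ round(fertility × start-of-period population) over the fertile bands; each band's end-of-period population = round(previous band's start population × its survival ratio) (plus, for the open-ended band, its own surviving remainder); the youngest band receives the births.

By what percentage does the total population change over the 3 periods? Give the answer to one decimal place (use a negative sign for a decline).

Call the bands 1 to 3, youngest first.
After projecting period 1:
Births: 19000 × 0.333 = 6327
Band 2: 16500 × 0.962 = 15873
Band 3: 19000 × 0.952 + 2300 × 0.316 = 18088 + 727 = 18815
Population now: 0–19=6327, 20–39=15873, 40+=18815
After projecting period 2:
Births: 15873 × 0.333 = 5286
Band 2: 6327 × 0.962 = 6087
Band 3: 15873 × 0.952 + 18815 × 0.316 = 15111 + 5946 = 21057
Population now: 0–19=5286, 20–39=6087, 40+=21057
After projecting period 3:
Births: 6087 × 0.333 = 2027
Band 2: 5286 × 0.962 = 5085
Band 3: 6087 × 0.952 + 21057 × 0.316 = 5795 + 6654 = 12449
Population now: 0–19=2027, 20–39=5085, 40+=12449
Total: 37800 → 19561; change = -18239; percentage change = -48.3%

-48.3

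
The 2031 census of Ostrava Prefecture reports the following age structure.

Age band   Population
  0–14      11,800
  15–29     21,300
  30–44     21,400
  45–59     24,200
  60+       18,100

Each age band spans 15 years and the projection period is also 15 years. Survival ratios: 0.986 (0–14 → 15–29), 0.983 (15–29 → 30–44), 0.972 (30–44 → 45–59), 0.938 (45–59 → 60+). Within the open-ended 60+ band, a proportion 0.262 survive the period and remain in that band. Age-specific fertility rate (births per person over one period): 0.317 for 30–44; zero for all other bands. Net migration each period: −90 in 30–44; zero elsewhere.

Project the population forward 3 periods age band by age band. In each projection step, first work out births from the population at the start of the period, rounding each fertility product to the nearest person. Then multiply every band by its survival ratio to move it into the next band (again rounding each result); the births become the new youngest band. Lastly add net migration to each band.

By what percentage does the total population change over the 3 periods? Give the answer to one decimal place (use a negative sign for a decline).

Period 1.
Births: 21400 × 0.317 = 6784
15–29: 11800 × 0.986 = 11635
30–44: 21300 × 0.983 = 20938
45–59: 21400 × 0.972 = 20801
60+: 24200 × 0.938 + 18100 × 0.262 = 22700 + 4742 = 27442
Net migration: 30–44 − 90 → 20848
End of period: [6784, 11635, 20848, 20801, 27442]
Period 2.
Births: 20848 × 0.317 = 6609
15–29: 6784 × 0.986 = 6689
30–44: 11635 × 0.983 = 11437
45–59: 20848 × 0.972 = 20264
60+: 20801 × 0.938 + 27442 × 0.262 = 19511 + 7190 = 26701
Net migration: 30–44 − 90 → 11347
End of period: [6609, 6689, 11347, 20264, 26701]
Period 3.
Births: 11347 × 0.317 = 3597
15–29: 6609 × 0.986 = 6516
30–44: 6689 × 0.983 = 6575
45–59: 11347 × 0.972 = 11029
60+: 20264 × 0.938 + 26701 × 0.262 = 19008 + 6996 = 26004
Net migration: 30–44 − 90 → 6485
End of period: [3597, 6516, 6485, 11029, 26004]
Total: 96800 → 53631; change = -43169; percentage change = -44.6%

-44.6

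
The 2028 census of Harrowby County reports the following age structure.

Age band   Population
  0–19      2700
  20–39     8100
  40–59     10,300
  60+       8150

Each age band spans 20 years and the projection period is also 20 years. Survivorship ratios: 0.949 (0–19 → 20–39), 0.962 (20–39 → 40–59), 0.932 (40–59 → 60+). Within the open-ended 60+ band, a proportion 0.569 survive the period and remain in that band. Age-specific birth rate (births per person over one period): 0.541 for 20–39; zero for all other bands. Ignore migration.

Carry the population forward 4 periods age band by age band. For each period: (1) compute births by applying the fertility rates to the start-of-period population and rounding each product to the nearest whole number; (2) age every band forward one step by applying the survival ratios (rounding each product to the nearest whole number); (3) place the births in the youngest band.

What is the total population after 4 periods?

14121

Period 1:
Births: 8100 * 0.541 = 4382
20–39: 2700 * 0.949 = 2562
40–59: 8100 * 0.962 = 7792
60+: 10300 * 0.932 + 8150 * 0.569 = 9600 + 4637 = 14237
Population now: 0–19=4382, 20–39=2562, 40–59=7792, 60+=14237
Period 2:
Births: 2562 * 0.541 = 1386
20–39: 4382 * 0.949 = 4159
40–59: 2562 * 0.962 = 2465
60+: 7792 * 0.932 + 14237 * 0.569 = 7262 + 8101 = 15363
Population now: 0–19=1386, 20–39=4159, 40–59=2465, 60+=15363
Period 3:
Births: 4159 * 0.541 = 2250
20–39: 1386 * 0.949 = 1315
40–59: 4159 * 0.962 = 4001
60+: 2465 * 0.932 + 15363 * 0.569 = 2297 + 8742 = 11039
Population now: 0–19=2250, 20–39=1315, 40–59=4001, 60+=11039
Period 4:
Births: 1315 * 0.541 = 711
20–39: 2250 * 0.949 = 2135
40–59: 1315 * 0.962 = 1265
60+: 4001 * 0.932 + 11039 * 0.569 = 3729 + 6281 = 10010
Population now: 0–19=711, 20–39=2135, 40–59=1265, 60+=10010
Total after period 4: 711 + 2135 + 1265 + 10010 = 14121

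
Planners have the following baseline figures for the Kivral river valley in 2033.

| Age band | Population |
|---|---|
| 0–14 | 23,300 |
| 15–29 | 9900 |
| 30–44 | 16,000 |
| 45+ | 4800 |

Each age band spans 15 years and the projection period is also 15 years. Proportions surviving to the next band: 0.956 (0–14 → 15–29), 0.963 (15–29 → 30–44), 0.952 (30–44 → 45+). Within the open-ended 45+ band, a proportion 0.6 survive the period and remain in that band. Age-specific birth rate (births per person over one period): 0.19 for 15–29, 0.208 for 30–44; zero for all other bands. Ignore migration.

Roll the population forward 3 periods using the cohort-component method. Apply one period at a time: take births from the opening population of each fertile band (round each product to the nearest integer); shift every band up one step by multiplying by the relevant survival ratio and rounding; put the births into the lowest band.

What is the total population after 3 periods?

After projecting period 1:
Births: 9900 × 0.19 = 1881  |  16000 × 0.208 = 3328 → total 5209
15–29: 23300 × 0.956 = 22275
30–44: 9900 × 0.963 = 9534
45+: 16000 × 0.952 + 4800 × 0.6 = 15232 + 2880 = 18112
End of period: [5209, 22275, 9534, 18112]
After projecting period 2:
Births: 22275 × 0.19 = 4232  |  9534 × 0.208 = 1983 → total 6215
15–29: 5209 × 0.956 = 4980
30–44: 22275 × 0.963 = 21451
45+: 9534 × 0.952 + 18112 × 0.6 = 9076 + 10867 = 19943
End of period: [6215, 4980, 21451, 19943]
After projecting period 3:
Births: 4980 × 0.19 = 946  |  21451 × 0.208 = 4462 → total 5408
15–29: 6215 × 0.956 = 5942
30–44: 4980 × 0.963 = 4796
45+: 21451 × 0.952 + 19943 × 0.6 = 20421 + 11966 = 32387
End of period: [5408, 5942, 4796, 32387]
Total after period 3: 5408 + 5942 + 4796 + 32387 = 48533

48533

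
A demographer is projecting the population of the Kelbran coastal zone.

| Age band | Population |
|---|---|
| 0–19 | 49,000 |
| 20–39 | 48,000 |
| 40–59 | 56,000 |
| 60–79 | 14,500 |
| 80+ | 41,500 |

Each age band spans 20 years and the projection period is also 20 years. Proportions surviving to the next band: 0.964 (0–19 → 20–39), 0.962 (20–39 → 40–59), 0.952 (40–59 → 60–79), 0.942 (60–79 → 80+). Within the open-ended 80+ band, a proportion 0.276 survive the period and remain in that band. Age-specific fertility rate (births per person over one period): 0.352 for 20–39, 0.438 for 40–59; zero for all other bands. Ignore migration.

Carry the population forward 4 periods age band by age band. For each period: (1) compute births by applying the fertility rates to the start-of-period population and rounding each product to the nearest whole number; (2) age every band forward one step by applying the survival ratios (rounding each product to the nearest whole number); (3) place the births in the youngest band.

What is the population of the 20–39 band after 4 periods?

— Period 1 —
Births: 48000 × 0.352 = 16896, 56000 × 0.438 = 24528 — total 41424
20–39: 49000 × 0.964 = 47236
40–59: 48000 × 0.962 = 46176
60–79: 56000 × 0.952 = 53312
80+: 14500 × 0.942 + 41500 × 0.276 = 13659 + 11454 = 25113
→ [41424, 47236, 46176, 53312, 25113]
— Period 2 —
Births: 47236 × 0.352 = 16627, 46176 × 0.438 = 20225 — total 36852
20–39: 41424 × 0.964 = 39933
40–59: 47236 × 0.962 = 45441
60–79: 46176 × 0.952 = 43960
80+: 53312 × 0.942 + 25113 × 0.276 = 50220 + 6931 = 57151
→ [36852, 39933, 45441, 43960, 57151]
— Period 3 —
Births: 39933 × 0.352 = 14056, 45441 × 0.438 = 19903 — total 33959
20–39: 36852 × 0.964 = 35525
40–59: 39933 × 0.962 = 38416
60–79: 45441 × 0.952 = 43260
80+: 43960 × 0.942 + 57151 × 0.276 = 41410 + 15774 = 57184
→ [33959, 35525, 38416, 43260, 57184]
— Period 4 —
Births: 35525 × 0.352 = 12505, 38416 × 0.438 = 16826 — total 29331
20–39: 33959 × 0.964 = 32736
40–59: 35525 × 0.962 = 34175
60–79: 38416 × 0.952 = 36572
80+: 43260 × 0.942 + 57184 × 0.276 = 40751 + 15783 = 56534
→ [29331, 32736, 34175, 36572, 56534]

32736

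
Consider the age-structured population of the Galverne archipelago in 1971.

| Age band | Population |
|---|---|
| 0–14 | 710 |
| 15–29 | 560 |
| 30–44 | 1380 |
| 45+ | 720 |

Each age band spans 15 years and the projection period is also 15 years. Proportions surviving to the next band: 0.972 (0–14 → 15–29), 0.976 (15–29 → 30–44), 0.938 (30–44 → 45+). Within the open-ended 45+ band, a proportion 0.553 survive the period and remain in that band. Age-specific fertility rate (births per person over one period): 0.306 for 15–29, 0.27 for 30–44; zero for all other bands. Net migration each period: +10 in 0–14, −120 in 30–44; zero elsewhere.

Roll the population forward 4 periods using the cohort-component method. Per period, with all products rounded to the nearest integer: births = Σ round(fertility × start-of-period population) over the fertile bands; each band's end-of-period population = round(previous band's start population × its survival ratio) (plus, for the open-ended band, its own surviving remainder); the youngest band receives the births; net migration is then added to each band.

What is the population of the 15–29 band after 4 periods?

[period 1]
Births: 560 * 0.306 = 171  |  1380 * 0.27 = 373 ⇒ total 544
15–29: 710 * 0.972 = 690
30–44: 560 * 0.976 = 547
45+: 1380 * 0.938 + 720 * 0.553 = 1294 + 398 = 1692
Net migration: 0–14 + 10 → 554; 30–44 − 120 → 427
End of period: [554, 690, 427, 1692]
[period 2]
Births: 690 * 0.306 = 211  |  427 * 0.27 = 115 ⇒ total 326
15–29: 554 * 0.972 = 538
30–44: 690 * 0.976 = 673
45+: 427 * 0.938 + 1692 * 0.553 = 401 + 936 = 1337
Net migration: 0–14 + 10 → 336; 30–44 − 120 → 553
End of period: [336, 538, 553, 1337]
[period 3]
Births: 538 * 0.306 = 165  |  553 * 0.27 = 149 ⇒ total 314
15–29: 336 * 0.972 = 327
30–44: 538 * 0.976 = 525
45+: 553 * 0.938 + 1337 * 0.553 = 519 + 739 = 1258
Net migration: 0–14 + 10 → 324; 30–44 − 120 → 405
End of period: [324, 327, 405, 1258]
[period 4]
Births: 327 * 0.306 = 100  |  405 * 0.27 = 109 ⇒ total 209
15–29: 324 * 0.972 = 315
30–44: 327 * 0.976 = 319
45+: 405 * 0.938 + 1258 * 0.553 = 380 + 696 = 1076
Net migration: 0–14 + 10 → 219; 30–44 − 120 → 199
End of period: [219, 315, 199, 1076]

315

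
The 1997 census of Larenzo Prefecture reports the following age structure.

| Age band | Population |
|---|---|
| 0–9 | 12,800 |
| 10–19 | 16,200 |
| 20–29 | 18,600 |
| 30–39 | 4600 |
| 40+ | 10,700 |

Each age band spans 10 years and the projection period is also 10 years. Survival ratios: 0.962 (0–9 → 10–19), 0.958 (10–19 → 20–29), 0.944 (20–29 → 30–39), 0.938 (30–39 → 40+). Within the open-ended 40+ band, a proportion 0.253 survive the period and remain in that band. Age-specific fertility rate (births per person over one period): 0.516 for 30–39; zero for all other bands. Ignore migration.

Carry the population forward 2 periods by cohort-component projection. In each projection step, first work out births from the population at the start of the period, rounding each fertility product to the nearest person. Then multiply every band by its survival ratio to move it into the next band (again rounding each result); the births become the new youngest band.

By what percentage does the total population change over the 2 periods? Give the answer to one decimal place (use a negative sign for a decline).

Period 1:
Births: 4600 × 0.516 = 2374
10–19: 12800 × 0.962 = 12314
20–29: 16200 × 0.958 = 15520
30–39: 18600 × 0.944 = 17558
40+: 4600 × 0.938 + 10700 × 0.253 = 4315 + 2707 = 7022
Giving 2374 / 12314 / 15520 / 17558 / 7022.
Period 2:
Births: 17558 × 0.516 = 9060
10–19: 2374 × 0.962 = 2284
20–29: 12314 × 0.958 = 11797
30–39: 15520 × 0.944 = 14651
40+: 17558 × 0.938 + 7022 × 0.253 = 16469 + 1777 = 18246
Giving 9060 / 2284 / 11797 / 14651 / 18246.
Total: 62900 → 56038; change = -6862; percentage change = -10.9%

-10.9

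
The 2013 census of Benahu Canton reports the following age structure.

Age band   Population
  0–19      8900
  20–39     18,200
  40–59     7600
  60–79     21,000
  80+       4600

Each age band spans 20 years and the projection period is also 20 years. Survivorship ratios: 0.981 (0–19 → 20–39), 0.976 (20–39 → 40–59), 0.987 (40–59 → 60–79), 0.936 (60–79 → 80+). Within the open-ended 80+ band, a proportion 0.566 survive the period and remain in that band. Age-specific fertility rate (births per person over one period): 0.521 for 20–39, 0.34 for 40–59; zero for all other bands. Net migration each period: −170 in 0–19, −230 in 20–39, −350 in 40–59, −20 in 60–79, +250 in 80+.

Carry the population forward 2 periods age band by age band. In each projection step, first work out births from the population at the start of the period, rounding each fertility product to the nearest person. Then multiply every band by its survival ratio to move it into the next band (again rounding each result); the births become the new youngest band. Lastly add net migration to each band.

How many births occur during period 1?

12066

Numbering the groups 1..5 from youngest to oldest:
[period 1]
Births: 18200 * 0.521 = 9482  |  7600 * 0.34 = 2584 — total 12066
Group 2: 8900 * 0.981 = 8731
Group 3: 18200 * 0.976 = 17763
Group 4: 7600 * 0.987 = 7501
Group 5: 21000 * 0.936 + 4600 * 0.566 = 19656 + 2604 = 22260
Net migration: Group 1 − 170 → 11896; Group 2 − 230 → 8501; Group 3 − 350 → 17413; Group 4 − 20 → 7481; Group 5 + 250 → 22510
Giving 11896 / 8501 / 17413 / 7481 / 22510.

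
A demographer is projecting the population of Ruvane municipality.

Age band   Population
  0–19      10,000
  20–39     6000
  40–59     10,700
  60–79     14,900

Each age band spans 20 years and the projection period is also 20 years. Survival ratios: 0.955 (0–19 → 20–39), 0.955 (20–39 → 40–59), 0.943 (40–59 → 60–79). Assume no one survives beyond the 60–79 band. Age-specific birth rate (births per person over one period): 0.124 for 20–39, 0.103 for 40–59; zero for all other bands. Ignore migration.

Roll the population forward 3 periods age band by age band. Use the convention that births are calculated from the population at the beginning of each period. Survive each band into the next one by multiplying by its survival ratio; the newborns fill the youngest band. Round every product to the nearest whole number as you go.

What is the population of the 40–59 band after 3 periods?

— Period 1 —
Births: 6000 × 0.124 = 744  |  10700 × 0.103 = 1102 ⇒ total 1846
20–39: 10000 × 0.955 = 9550
40–59: 6000 × 0.955 = 5730
60–79: 10700 × 0.943 = 10090
End of period: [1846, 9550, 5730, 10090]
— Period 2 —
Births: 9550 × 0.124 = 1184  |  5730 × 0.103 = 590 ⇒ total 1774
20–39: 1846 × 0.955 = 1763
40–59: 9550 × 0.955 = 9120
60–79: 5730 × 0.943 = 5403
End of period: [1774, 1763, 9120, 5403]
— Period 3 —
Births: 1763 × 0.124 = 219  |  9120 × 0.103 = 939 ⇒ total 1158
20–39: 1774 × 0.955 = 1694
40–59: 1763 × 0.955 = 1684
60–79: 9120 × 0.943 = 8600
End of period: [1158, 1694, 1684, 8600]

1684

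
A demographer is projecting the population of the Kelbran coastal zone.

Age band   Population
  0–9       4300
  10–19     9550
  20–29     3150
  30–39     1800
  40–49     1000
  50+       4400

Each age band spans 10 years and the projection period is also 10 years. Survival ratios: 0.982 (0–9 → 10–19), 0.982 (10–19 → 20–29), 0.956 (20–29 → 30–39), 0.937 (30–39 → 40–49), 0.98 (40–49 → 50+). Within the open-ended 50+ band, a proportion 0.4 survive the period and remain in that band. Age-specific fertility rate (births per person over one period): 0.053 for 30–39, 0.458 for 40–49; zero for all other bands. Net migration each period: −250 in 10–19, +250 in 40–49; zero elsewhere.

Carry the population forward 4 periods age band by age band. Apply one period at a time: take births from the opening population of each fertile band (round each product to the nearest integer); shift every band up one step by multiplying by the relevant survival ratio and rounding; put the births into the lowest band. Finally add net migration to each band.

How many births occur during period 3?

1882

Period 1:
Births: 1800 * 0.053 = 95  |  1000 * 0.458 = 458 ⇒ total 553
10–19: 4300 * 0.982 = 4223
20–29: 9550 * 0.982 = 9378
30–39: 3150 * 0.956 = 3011
40–49: 1800 * 0.937 = 1687
50+: 1000 * 0.98 + 4400 * 0.4 = 980 + 1760 = 2740
Net migration: 10–19 − 250 → 3973; 40–49 + 250 → 1937
Giving 553 / 3973 / 9378 / 3011 / 1937 / 2740.
Period 2:
Births: 3011 * 0.053 = 160  |  1937 * 0.458 = 887 ⇒ total 1047
10–19: 553 * 0.982 = 543
20–29: 3973 * 0.982 = 3901
30–39: 9378 * 0.956 = 8965
40–49: 3011 * 0.937 = 2821
50+: 1937 * 0.98 + 2740 * 0.4 = 1898 + 1096 = 2994
Net migration: 10–19 − 250 → 293; 40–49 + 250 → 3071
Giving 1047 / 293 / 3901 / 8965 / 3071 / 2994.
Period 3:
Births: 8965 * 0.053 = 475  |  3071 * 0.458 = 1407 ⇒ total 1882
10–19: 1047 * 0.982 = 1028
20–29: 293 * 0.982 = 288
30–39: 3901 * 0.956 = 3729
40–49: 8965 * 0.937 = 8400
50+: 3071 * 0.98 + 2994 * 0.4 = 3010 + 1198 = 4208
Net migration: 10–19 − 250 → 778; 40–49 + 250 → 8650
Giving 1882 / 778 / 288 / 3729 / 8650 / 4208.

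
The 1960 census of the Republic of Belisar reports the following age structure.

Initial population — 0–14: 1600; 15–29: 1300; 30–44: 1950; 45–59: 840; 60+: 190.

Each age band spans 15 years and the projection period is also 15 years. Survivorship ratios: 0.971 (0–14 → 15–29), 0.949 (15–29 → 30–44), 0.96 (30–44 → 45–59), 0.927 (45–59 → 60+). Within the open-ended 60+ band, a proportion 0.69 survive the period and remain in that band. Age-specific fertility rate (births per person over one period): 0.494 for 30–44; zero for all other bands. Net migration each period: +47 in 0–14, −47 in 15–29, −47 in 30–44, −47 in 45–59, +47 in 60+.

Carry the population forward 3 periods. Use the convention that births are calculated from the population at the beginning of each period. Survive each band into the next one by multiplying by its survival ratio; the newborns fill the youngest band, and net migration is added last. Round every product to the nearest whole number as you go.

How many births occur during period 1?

963

Numbering the bands 1..5 from youngest to oldest:
After projecting period 1:
Births: 1950 × 0.494 = 963
Band 2: 1600 × 0.971 = 1554
Band 3: 1300 × 0.949 = 1234
Band 4: 1950 × 0.96 = 1872
Band 5: 840 × 0.927 + 190 × 0.69 = 779 + 131 = 910
Net migration: Band 1 + 47 → 1010; Band 2 − 47 → 1507; Band 3 − 47 → 1187; Band 4 − 47 → 1825; Band 5 + 47 → 957
→ [1010, 1507, 1187, 1825, 957]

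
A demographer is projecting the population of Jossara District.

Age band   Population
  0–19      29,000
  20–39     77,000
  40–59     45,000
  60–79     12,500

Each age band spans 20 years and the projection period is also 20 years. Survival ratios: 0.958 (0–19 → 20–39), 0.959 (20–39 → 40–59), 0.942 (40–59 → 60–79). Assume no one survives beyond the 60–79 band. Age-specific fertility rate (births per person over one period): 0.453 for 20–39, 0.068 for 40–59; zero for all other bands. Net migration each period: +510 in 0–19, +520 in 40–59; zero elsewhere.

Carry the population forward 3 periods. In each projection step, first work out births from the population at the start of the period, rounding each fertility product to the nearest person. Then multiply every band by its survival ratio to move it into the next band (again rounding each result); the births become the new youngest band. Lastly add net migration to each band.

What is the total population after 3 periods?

Period 1:
Births: 77000 × 0.453 = 34881, 45000 × 0.068 = 3060 ⇒ total 37941
20–39: 29000 × 0.958 = 27782
40–59: 77000 × 0.959 = 73843
60–79: 45000 × 0.942 = 42390
Net migration: 0–19 + 510 → 38451; 40–59 + 520 → 74363
→ [38451, 27782, 74363, 42390]
Period 2:
Births: 27782 × 0.453 = 12585, 74363 × 0.068 = 5057 ⇒ total 17642
20–39: 38451 × 0.958 = 36836
40–59: 27782 × 0.959 = 26643
60–79: 74363 × 0.942 = 70050
Net migration: 0–19 + 510 → 18152; 40–59 + 520 → 27163
→ [18152, 36836, 27163, 70050]
Period 3:
Births: 36836 × 0.453 = 16687, 27163 × 0.068 = 1847 ⇒ total 18534
20–39: 18152 × 0.958 = 17390
40–59: 36836 × 0.959 = 35326
60–79: 27163 × 0.942 = 25588
Net migration: 0–19 + 510 → 19044; 40–59 + 520 → 35846
→ [19044, 17390, 35846, 25588]
Total after period 3: 19044 + 17390 + 35846 + 25588 = 97868

97868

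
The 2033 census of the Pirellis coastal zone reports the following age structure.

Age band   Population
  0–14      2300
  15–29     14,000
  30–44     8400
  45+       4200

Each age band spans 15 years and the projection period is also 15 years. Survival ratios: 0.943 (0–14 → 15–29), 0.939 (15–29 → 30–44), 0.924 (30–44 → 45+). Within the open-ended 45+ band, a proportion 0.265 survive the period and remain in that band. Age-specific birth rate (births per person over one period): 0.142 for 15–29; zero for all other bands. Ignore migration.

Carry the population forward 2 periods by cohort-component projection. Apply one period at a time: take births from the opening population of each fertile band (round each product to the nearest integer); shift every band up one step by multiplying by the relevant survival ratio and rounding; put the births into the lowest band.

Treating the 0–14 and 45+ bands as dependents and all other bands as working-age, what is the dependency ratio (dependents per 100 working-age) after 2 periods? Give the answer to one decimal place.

Let group 1 be 0–14 through group 4 = 45+.
Period 1.
Births: 14000 × 0.142 = 1988
Group 2: 2300 × 0.943 = 2169
Group 3: 14000 × 0.939 = 13146
Group 4: 8400 × 0.924 + 4200 × 0.265 = 7762 + 1113 = 8875
Giving 1988 / 2169 / 13146 / 8875.
Period 2.
Births: 2169 × 0.142 = 308
Group 2: 1988 × 0.943 = 1875
Group 3: 2169 × 0.939 = 2037
Group 4: 13146 × 0.924 + 8875 × 0.265 = 12147 + 2352 = 14499
Giving 308 / 1875 / 2037 / 14499.
Dependents (band 0–14 + band 45+) = 308 + 14499 = 14807; working-age = 3912; ratio = 14807/3912 × 100 = 378.5

378.5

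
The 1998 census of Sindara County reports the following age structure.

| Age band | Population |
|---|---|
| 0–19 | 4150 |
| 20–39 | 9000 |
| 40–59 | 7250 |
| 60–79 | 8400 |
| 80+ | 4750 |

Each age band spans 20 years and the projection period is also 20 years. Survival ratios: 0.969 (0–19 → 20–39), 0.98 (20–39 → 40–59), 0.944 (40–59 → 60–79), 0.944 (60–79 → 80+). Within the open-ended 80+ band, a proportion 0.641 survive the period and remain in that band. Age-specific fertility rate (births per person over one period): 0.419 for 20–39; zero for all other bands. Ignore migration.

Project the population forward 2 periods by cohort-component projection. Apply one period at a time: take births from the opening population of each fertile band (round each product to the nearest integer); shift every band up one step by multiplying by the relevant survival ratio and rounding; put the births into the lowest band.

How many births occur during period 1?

3771

After projecting period 1:
Births: 9000 × 0.419 = 3771
20–39: 4150 × 0.969 = 4021
40–59: 9000 × 0.98 = 8820
60–79: 7250 × 0.944 = 6844
80+: 8400 × 0.944 + 4750 × 0.641 = 7930 + 3045 = 10975
Population now: 0–19=3771, 20–39=4021, 40–59=8820, 60–79=6844, 80+=10975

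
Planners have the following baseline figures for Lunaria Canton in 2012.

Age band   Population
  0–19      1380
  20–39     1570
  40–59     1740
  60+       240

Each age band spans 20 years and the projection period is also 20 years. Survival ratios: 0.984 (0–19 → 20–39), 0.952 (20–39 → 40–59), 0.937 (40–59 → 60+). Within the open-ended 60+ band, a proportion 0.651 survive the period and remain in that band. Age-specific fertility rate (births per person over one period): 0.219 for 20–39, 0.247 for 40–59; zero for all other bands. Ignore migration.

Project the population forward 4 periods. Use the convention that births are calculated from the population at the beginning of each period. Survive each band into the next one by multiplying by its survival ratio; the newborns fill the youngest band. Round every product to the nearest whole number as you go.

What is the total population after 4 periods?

3979

Period 1.
Births: 1570 × 0.219 = 344, 1740 × 0.247 = 430 — total 774
20–39: 1380 × 0.984 = 1358
40–59: 1570 × 0.952 = 1495
60+: 1740 × 0.937 + 240 × 0.651 = 1630 + 156 = 1786
Giving 774 / 1358 / 1495 / 1786.
Period 2.
Births: 1358 × 0.219 = 297, 1495 × 0.247 = 369 — total 666
20–39: 774 × 0.984 = 762
40–59: 1358 × 0.952 = 1293
60+: 1495 × 0.937 + 1786 × 0.651 = 1401 + 1163 = 2564
Giving 666 / 762 / 1293 / 2564.
Period 3.
Births: 762 × 0.219 = 167, 1293 × 0.247 = 319 — total 486
20–39: 666 × 0.984 = 655
40–59: 762 × 0.952 = 725
60+: 1293 × 0.937 + 2564 × 0.651 = 1212 + 1669 = 2881
Giving 486 / 655 / 725 / 2881.
Period 4.
Births: 655 × 0.219 = 143, 725 × 0.247 = 179 — total 322
20–39: 486 × 0.984 = 478
40–59: 655 × 0.952 = 624
60+: 725 × 0.937 + 2881 × 0.651 = 679 + 1876 = 2555
Giving 322 / 478 / 624 / 2555.
Total after period 4: 322 + 478 + 624 + 2555 = 3979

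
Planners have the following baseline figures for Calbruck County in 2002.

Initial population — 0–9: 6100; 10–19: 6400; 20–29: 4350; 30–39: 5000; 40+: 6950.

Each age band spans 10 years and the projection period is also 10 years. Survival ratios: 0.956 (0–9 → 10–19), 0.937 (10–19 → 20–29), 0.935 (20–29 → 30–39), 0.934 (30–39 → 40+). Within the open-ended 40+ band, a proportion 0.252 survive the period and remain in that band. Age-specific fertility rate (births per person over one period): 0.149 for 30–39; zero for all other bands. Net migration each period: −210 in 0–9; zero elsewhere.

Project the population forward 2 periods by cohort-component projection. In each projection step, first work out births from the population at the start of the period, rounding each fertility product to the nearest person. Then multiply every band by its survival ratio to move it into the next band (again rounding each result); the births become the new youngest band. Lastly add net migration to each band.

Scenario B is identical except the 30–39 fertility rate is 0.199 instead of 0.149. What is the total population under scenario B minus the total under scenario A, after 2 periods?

(Groups numbered youngest = 1 to oldest = 5.)
Period 1:
Births: 5000 × 0.149 = 745
Group 2: 6100 × 0.956 = 5832
Group 3: 6400 × 0.937 = 5997
Group 4: 4350 × 0.935 = 4067
Group 5: 5000 × 0.934 + 6950 × 0.252 = 4670 + 1751 = 6421
Net migration: Group 1 − 210 → 535
Population now: 0–9=535, 10–19=5832, 20–29=5997, 30–39=4067, 40+=6421
Period 2:
Births: 4067 × 0.149 = 606
Group 2: 535 × 0.956 = 511
Group 3: 5832 × 0.937 = 5465
Group 4: 5997 × 0.935 = 5607
Group 5: 4067 × 0.934 + 6421 × 0.252 = 3799 + 1618 = 5417
Net migration: Group 1 − 210 → 396
Population now: 0–9=396, 10–19=511, 20–29=5465, 30–39=5607, 40+=5417
Scenario A total after 2 periods: 17396
Scenario B projection —
Period 1:
Births: 5000 × 0.199 = 995
Group 2: 6100 × 0.956 = 5832
Group 3: 6400 × 0.937 = 5997
Group 4: 4350 × 0.935 = 4067
Group 5: 5000 × 0.934 + 6950 × 0.252 = 4670 + 1751 = 6421
Net migration: Group 1 − 210 → 785
Population now: 0–9=785, 10–19=5832, 20–29=5997, 30–39=4067, 40+=6421
Period 2:
Births: 4067 × 0.199 = 809
Group 2: 785 × 0.956 = 750
Group 3: 5832 × 0.937 = 5465
Group 4: 5997 × 0.935 = 5607
Group 5: 4067 × 0.934 + 6421 × 0.252 = 3799 + 1618 = 5417
Net migration: Group 1 − 210 → 599
Population now: 0–9=599, 10–19=750, 20–29=5465, 30–39=5607, 40+=5417
Scenario B total after 2 periods: 17838
Difference B − A = 17838 − 17396 = 442

442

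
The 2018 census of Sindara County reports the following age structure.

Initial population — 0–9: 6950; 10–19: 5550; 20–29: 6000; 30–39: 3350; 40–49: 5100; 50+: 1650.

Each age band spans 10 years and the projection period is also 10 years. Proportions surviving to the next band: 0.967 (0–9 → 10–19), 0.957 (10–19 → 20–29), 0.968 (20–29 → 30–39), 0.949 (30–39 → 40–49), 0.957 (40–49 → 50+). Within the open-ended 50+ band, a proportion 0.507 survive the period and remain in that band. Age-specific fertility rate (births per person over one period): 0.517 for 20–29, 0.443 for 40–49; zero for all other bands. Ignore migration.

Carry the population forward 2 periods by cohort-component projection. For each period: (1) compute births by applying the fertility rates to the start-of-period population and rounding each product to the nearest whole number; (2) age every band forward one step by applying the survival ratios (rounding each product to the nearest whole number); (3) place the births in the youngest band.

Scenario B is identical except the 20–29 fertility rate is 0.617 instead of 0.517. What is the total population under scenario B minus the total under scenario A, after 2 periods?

Period 1.
Births: 6000 × 0.517 = 3102, 5100 × 0.443 = 2259 ⇒ total 5361
10–19: 6950 × 0.967 = 6721
20–29: 5550 × 0.957 = 5311
30–39: 6000 × 0.968 = 5808
40–49: 3350 × 0.949 = 3179
50+: 5100 × 0.957 + 1650 × 0.507 = 4881 + 837 = 5718
End of period: [5361, 6721, 5311, 5808, 3179, 5718]
Period 2.
Births: 5311 × 0.517 = 2746, 3179 × 0.443 = 1408 ⇒ total 4154
10–19: 5361 × 0.967 = 5184
20–29: 6721 × 0.957 = 6432
30–39: 5311 × 0.968 = 5141
40–49: 5808 × 0.949 = 5512
50+: 3179 × 0.957 + 5718 × 0.507 = 3042 + 2899 = 5941
End of period: [4154, 5184, 6432, 5141, 5512, 5941]
Scenario A total after 2 periods: 32364
Scenario B projection —
Period 1.
Births: 6000 × 0.617 = 3702, 5100 × 0.443 = 2259 ⇒ total 5961
10–19: 6950 × 0.967 = 6721
20–29: 5550 × 0.957 = 5311
30–39: 6000 × 0.968 = 5808
40–49: 3350 × 0.949 = 3179
50+: 5100 × 0.957 + 1650 × 0.507 = 4881 + 837 = 5718
End of period: [5961, 6721, 5311, 5808, 3179, 5718]
Period 2.
Births: 5311 × 0.617 = 3277, 3179 × 0.443 = 1408 ⇒ total 4685
10–19: 5961 × 0.967 = 5764
20–29: 6721 × 0.957 = 6432
30–39: 5311 × 0.968 = 5141
40–49: 5808 × 0.949 = 5512
50+: 3179 × 0.957 + 5718 × 0.507 = 3042 + 2899 = 5941
End of period: [4685, 5764, 6432, 5141, 5512, 5941]
Scenario B total after 2 periods: 33475
Difference B − A = 33475 − 32364 = 1111

1111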